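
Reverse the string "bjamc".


Input: bjamc
Reading characters right to left:
  Position 4: 'c'
  Position 3: 'm'
  Position 2: 'a'
  Position 1: 'j'
  Position 0: 'b'
Reversed: cmajb

cmajb


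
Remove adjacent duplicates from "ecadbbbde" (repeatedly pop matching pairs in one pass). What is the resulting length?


Input: ecadbbbde
Stack-based adjacent duplicate removal:
  Read 'e': push. Stack: e
  Read 'c': push. Stack: ec
  Read 'a': push. Stack: eca
  Read 'd': push. Stack: ecad
  Read 'b': push. Stack: ecadb
  Read 'b': matches stack top 'b' => pop. Stack: ecad
  Read 'b': push. Stack: ecadb
  Read 'd': push. Stack: ecadbd
  Read 'e': push. Stack: ecadbde
Final stack: "ecadbde" (length 7)

7


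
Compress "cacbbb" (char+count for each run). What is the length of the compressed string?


Input: cacbbb
Runs:
  'c' x 1 => "c1"
  'a' x 1 => "a1"
  'c' x 1 => "c1"
  'b' x 3 => "b3"
Compressed: "c1a1c1b3"
Compressed length: 8

8


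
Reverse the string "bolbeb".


Input: bolbeb
Reading characters right to left:
  Position 5: 'b'
  Position 4: 'e'
  Position 3: 'b'
  Position 2: 'l'
  Position 1: 'o'
  Position 0: 'b'
Reversed: beblob

beblob


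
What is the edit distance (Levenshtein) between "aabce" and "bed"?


Computing edit distance: "aabce" -> "bed"
DP table:
           b    e    d
      0    1    2    3
  a   1    1    2    3
  a   2    2    2    3
  b   3    2    3    3
  c   4    3    3    4
  e   5    4    3    4
Edit distance = dp[5][3] = 4

4


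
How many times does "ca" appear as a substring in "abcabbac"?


Searching for "ca" in "abcabbac"
Scanning each position:
  Position 0: "ab" => no
  Position 1: "bc" => no
  Position 2: "ca" => MATCH
  Position 3: "ab" => no
  Position 4: "bb" => no
  Position 5: "ba" => no
  Position 6: "ac" => no
Total occurrences: 1

1


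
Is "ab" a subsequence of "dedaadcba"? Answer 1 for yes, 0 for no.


Check if "ab" is a subsequence of "dedaadcba"
Greedy scan:
  Position 0 ('d'): no match needed
  Position 1 ('e'): no match needed
  Position 2 ('d'): no match needed
  Position 3 ('a'): matches sub[0] = 'a'
  Position 4 ('a'): no match needed
  Position 5 ('d'): no match needed
  Position 6 ('c'): no match needed
  Position 7 ('b'): matches sub[1] = 'b'
  Position 8 ('a'): no match needed
All 2 characters matched => is a subsequence

1


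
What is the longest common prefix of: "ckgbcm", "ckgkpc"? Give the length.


Words: ckgbcm, ckgkpc
  Position 0: all 'c' => match
  Position 1: all 'k' => match
  Position 2: all 'g' => match
  Position 3: ('b', 'k') => mismatch, stop
LCP = "ckg" (length 3)

3


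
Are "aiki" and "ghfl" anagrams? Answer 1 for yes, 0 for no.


Strings: "aiki", "ghfl"
Sorted first:  aiik
Sorted second: fghl
Differ at position 0: 'a' vs 'f' => not anagrams

0


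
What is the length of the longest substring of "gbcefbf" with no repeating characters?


Input: "gbcefbf"
Sliding window (track last position of each char):
  Position 0 ('g'): window [0,0] length 1 -- new best
  Position 1 ('b'): window [0,1] length 2 -- new best
  Position 2 ('c'): window [0,2] length 3 -- new best
  Position 3 ('e'): window [0,3] length 4 -- new best
  Position 4 ('f'): window [0,4] length 5 -- new best
  Position 5 ('b'): repeat (last at 1), move window start to 2
  Position 5 ('b'): window [2,5] length 4
  Position 6 ('f'): repeat (last at 4), move window start to 5
  Position 6 ('f'): window [5,6] length 2
Longest substring with no repeats: "gbcef" with length 5

5


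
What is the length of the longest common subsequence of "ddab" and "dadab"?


LCS of "ddab" and "dadab"
DP table:
           d    a    d    a    b
      0    0    0    0    0    0
  d   0    1    1    1    1    1
  d   0    1    1    2    2    2
  a   0    1    2    2    3    3
  b   0    1    2    2    3    4
LCS length = dp[4][5] = 4

4


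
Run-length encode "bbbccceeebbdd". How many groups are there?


Input: bbbccceeebbdd
Scanning for consecutive runs:
  Group 1: 'b' x 3 (positions 0-2)
  Group 2: 'c' x 3 (positions 3-5)
  Group 3: 'e' x 3 (positions 6-8)
  Group 4: 'b' x 2 (positions 9-10)
  Group 5: 'd' x 2 (positions 11-12)
Total groups: 5

5


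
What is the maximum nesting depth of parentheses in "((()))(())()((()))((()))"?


Input: "((()))(())()((()))((()))"
Tracking depth:
  Position 0 '(': depth becomes 1
  Position 1 '(': depth becomes 2
  Position 2 '(': depth becomes 3
  Position 3 ')': depth becomes 2
  Position 4 ')': depth becomes 1
  Position 5 ')': depth becomes 0
  Position 6 '(': depth becomes 1
  Position 7 '(': depth becomes 2
  Position 8 ')': depth becomes 1
  Position 9 ')': depth becomes 0
  Position 10 '(': depth becomes 1
  Position 11 ')': depth becomes 0
  Position 12 '(': depth becomes 1
  Position 13 '(': depth becomes 2
  Position 14 '(': depth becomes 3
  Position 15 ')': depth becomes 2
  Position 16 ')': depth becomes 1
  Position 17 ')': depth becomes 0
  Position 18 '(': depth becomes 1
  Position 19 '(': depth becomes 2
  Position 20 '(': depth becomes 3
  Position 21 ')': depth becomes 2
  Position 22 ')': depth becomes 1
  Position 23 ')': depth becomes 0
Maximum depth reached: 3

3


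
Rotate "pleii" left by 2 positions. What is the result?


Input: "pleii", rotate left by 2
First 2 characters: "pl"
Remaining characters: "eii"
Concatenate remaining + first: "eii" + "pl" = "eiipl"

eiipl


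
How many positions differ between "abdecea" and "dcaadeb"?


Comparing "abdecea" and "dcaadeb" position by position:
  Position 0: 'a' vs 'd' => DIFFER
  Position 1: 'b' vs 'c' => DIFFER
  Position 2: 'd' vs 'a' => DIFFER
  Position 3: 'e' vs 'a' => DIFFER
  Position 4: 'c' vs 'd' => DIFFER
  Position 5: 'e' vs 'e' => same
  Position 6: 'a' vs 'b' => DIFFER
Positions that differ: 6

6


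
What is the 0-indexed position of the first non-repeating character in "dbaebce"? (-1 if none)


Input: dbaebce
Character frequencies:
  'a': 1
  'b': 2
  'c': 1
  'd': 1
  'e': 2
Scanning left to right for freq == 1:
  Position 0 ('d'): unique! => answer = 0

0


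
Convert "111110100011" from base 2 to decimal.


Input: "111110100011" in base 2
Positional expansion:
  Digit '1' (value 1) x 2^11 = 2048
  Digit '1' (value 1) x 2^10 = 1024
  Digit '1' (value 1) x 2^9 = 512
  Digit '1' (value 1) x 2^8 = 256
  Digit '1' (value 1) x 2^7 = 128
  Digit '0' (value 0) x 2^6 = 0
  Digit '1' (value 1) x 2^5 = 32
  Digit '0' (value 0) x 2^4 = 0
  Digit '0' (value 0) x 2^3 = 0
  Digit '0' (value 0) x 2^2 = 0
  Digit '1' (value 1) x 2^1 = 2
  Digit '1' (value 1) x 2^0 = 1
Sum = 4003

4003


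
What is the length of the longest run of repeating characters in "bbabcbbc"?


Input: "bbabcbbc"
Scanning for longest run:
  Position 1 ('b'): continues run of 'b', length=2
  Position 2 ('a'): new char, reset run to 1
  Position 3 ('b'): new char, reset run to 1
  Position 4 ('c'): new char, reset run to 1
  Position 5 ('b'): new char, reset run to 1
  Position 6 ('b'): continues run of 'b', length=2
  Position 7 ('c'): new char, reset run to 1
Longest run: 'b' with length 2

2


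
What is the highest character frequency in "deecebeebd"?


Input: deecebeebd
Character counts:
  'b': 2
  'c': 1
  'd': 2
  'e': 5
Maximum frequency: 5

5


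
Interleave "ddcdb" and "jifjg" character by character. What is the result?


Interleaving "ddcdb" and "jifjg":
  Position 0: 'd' from first, 'j' from second => "dj"
  Position 1: 'd' from first, 'i' from second => "di"
  Position 2: 'c' from first, 'f' from second => "cf"
  Position 3: 'd' from first, 'j' from second => "dj"
  Position 4: 'b' from first, 'g' from second => "bg"
Result: djdicfdjbg

djdicfdjbg


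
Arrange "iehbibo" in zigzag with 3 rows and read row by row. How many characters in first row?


Zigzag "iehbibo" into 3 rows:
Placing characters:
  'i' => row 0
  'e' => row 1
  'h' => row 2
  'b' => row 1
  'i' => row 0
  'b' => row 1
  'o' => row 2
Rows:
  Row 0: "ii"
  Row 1: "ebb"
  Row 2: "ho"
First row length: 2

2


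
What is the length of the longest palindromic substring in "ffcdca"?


Input: "ffcdca"
Checking substrings for palindromes:
  [2:5] "cdc" (len 3) => palindrome
  [0:2] "ff" (len 2) => palindrome
Longest palindromic substring: "cdc" with length 3

3


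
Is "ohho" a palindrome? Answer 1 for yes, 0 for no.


Input: ohho
Reversed: ohho
  Compare pos 0 ('o') with pos 3 ('o'): match
  Compare pos 1 ('h') with pos 2 ('h'): match
Result: palindrome

1


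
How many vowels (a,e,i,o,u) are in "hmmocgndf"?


Input: hmmocgndf
Checking each character:
  'h' at position 0: consonant
  'm' at position 1: consonant
  'm' at position 2: consonant
  'o' at position 3: vowel (running total: 1)
  'c' at position 4: consonant
  'g' at position 5: consonant
  'n' at position 6: consonant
  'd' at position 7: consonant
  'f' at position 8: consonant
Total vowels: 1

1


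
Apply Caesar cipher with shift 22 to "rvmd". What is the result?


Caesar cipher: shift "rvmd" by 22
  'r' (pos 17) + 22 = pos 13 = 'n'
  'v' (pos 21) + 22 = pos 17 = 'r'
  'm' (pos 12) + 22 = pos 8 = 'i'
  'd' (pos 3) + 22 = pos 25 = 'z'
Result: nriz

nriz


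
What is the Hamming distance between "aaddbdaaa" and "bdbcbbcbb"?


Comparing "aaddbdaaa" and "bdbcbbcbb" position by position:
  Position 0: 'a' vs 'b' => differ
  Position 1: 'a' vs 'd' => differ
  Position 2: 'd' vs 'b' => differ
  Position 3: 'd' vs 'c' => differ
  Position 4: 'b' vs 'b' => same
  Position 5: 'd' vs 'b' => differ
  Position 6: 'a' vs 'c' => differ
  Position 7: 'a' vs 'b' => differ
  Position 8: 'a' vs 'b' => differ
Total differences (Hamming distance): 8

8


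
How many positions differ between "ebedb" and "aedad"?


Comparing "ebedb" and "aedad" position by position:
  Position 0: 'e' vs 'a' => DIFFER
  Position 1: 'b' vs 'e' => DIFFER
  Position 2: 'e' vs 'd' => DIFFER
  Position 3: 'd' vs 'a' => DIFFER
  Position 4: 'b' vs 'd' => DIFFER
Positions that differ: 5

5


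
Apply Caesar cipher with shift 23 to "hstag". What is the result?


Caesar cipher: shift "hstag" by 23
  'h' (pos 7) + 23 = pos 4 = 'e'
  's' (pos 18) + 23 = pos 15 = 'p'
  't' (pos 19) + 23 = pos 16 = 'q'
  'a' (pos 0) + 23 = pos 23 = 'x'
  'g' (pos 6) + 23 = pos 3 = 'd'
Result: epqxd

epqxd


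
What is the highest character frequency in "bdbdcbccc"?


Input: bdbdcbccc
Character counts:
  'b': 3
  'c': 4
  'd': 2
Maximum frequency: 4

4


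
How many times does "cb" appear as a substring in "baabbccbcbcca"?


Searching for "cb" in "baabbccbcbcca"
Scanning each position:
  Position 0: "ba" => no
  Position 1: "aa" => no
  Position 2: "ab" => no
  Position 3: "bb" => no
  Position 4: "bc" => no
  Position 5: "cc" => no
  Position 6: "cb" => MATCH
  Position 7: "bc" => no
  Position 8: "cb" => MATCH
  Position 9: "bc" => no
  Position 10: "cc" => no
  Position 11: "ca" => no
Total occurrences: 2

2


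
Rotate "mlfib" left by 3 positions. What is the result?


Input: "mlfib", rotate left by 3
First 3 characters: "mlf"
Remaining characters: "ib"
Concatenate remaining + first: "ib" + "mlf" = "ibmlf"

ibmlf


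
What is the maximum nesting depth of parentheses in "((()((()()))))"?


Input: "((()((()()))))"
Tracking depth:
  Position 0 '(': depth becomes 1
  Position 1 '(': depth becomes 2
  Position 2 '(': depth becomes 3
  Position 3 ')': depth becomes 2
  Position 4 '(': depth becomes 3
  Position 5 '(': depth becomes 4
  Position 6 '(': depth becomes 5
  Position 7 ')': depth becomes 4
  Position 8 '(': depth becomes 5
  Position 9 ')': depth becomes 4
  Position 10 ')': depth becomes 3
  Position 11 ')': depth becomes 2
  Position 12 ')': depth becomes 1
  Position 13 ')': depth becomes 0
Maximum depth reached: 5

5


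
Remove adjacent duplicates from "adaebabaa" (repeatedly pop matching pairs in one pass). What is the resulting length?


Input: adaebabaa
Stack-based adjacent duplicate removal:
  Read 'a': push. Stack: a
  Read 'd': push. Stack: ad
  Read 'a': push. Stack: ada
  Read 'e': push. Stack: adae
  Read 'b': push. Stack: adaeb
  Read 'a': push. Stack: adaeba
  Read 'b': push. Stack: adaebab
  Read 'a': push. Stack: adaebaba
  Read 'a': matches stack top 'a' => pop. Stack: adaebab
Final stack: "adaebab" (length 7)

7


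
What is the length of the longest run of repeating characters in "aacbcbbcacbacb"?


Input: "aacbcbbcacbacb"
Scanning for longest run:
  Position 1 ('a'): continues run of 'a', length=2
  Position 2 ('c'): new char, reset run to 1
  Position 3 ('b'): new char, reset run to 1
  Position 4 ('c'): new char, reset run to 1
  Position 5 ('b'): new char, reset run to 1
  Position 6 ('b'): continues run of 'b', length=2
  Position 7 ('c'): new char, reset run to 1
  Position 8 ('a'): new char, reset run to 1
  Position 9 ('c'): new char, reset run to 1
  Position 10 ('b'): new char, reset run to 1
  Position 11 ('a'): new char, reset run to 1
  Position 12 ('c'): new char, reset run to 1
  Position 13 ('b'): new char, reset run to 1
Longest run: 'a' with length 2

2


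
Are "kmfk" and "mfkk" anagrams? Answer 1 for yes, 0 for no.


Strings: "kmfk", "mfkk"
Sorted first:  fkkm
Sorted second: fkkm
Sorted forms match => anagrams

1


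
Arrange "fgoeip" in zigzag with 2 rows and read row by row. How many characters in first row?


Zigzag "fgoeip" into 2 rows:
Placing characters:
  'f' => row 0
  'g' => row 1
  'o' => row 0
  'e' => row 1
  'i' => row 0
  'p' => row 1
Rows:
  Row 0: "foi"
  Row 1: "gep"
First row length: 3

3


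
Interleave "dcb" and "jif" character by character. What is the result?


Interleaving "dcb" and "jif":
  Position 0: 'd' from first, 'j' from second => "dj"
  Position 1: 'c' from first, 'i' from second => "ci"
  Position 2: 'b' from first, 'f' from second => "bf"
Result: djcibf

djcibf


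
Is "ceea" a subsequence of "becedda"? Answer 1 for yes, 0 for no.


Check if "ceea" is a subsequence of "becedda"
Greedy scan:
  Position 0 ('b'): no match needed
  Position 1 ('e'): no match needed
  Position 2 ('c'): matches sub[0] = 'c'
  Position 3 ('e'): matches sub[1] = 'e'
  Position 4 ('d'): no match needed
  Position 5 ('d'): no match needed
  Position 6 ('a'): no match needed
Only matched 2/4 characters => not a subsequence

0


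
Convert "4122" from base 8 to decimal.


Input: "4122" in base 8
Positional expansion:
  Digit '4' (value 4) x 8^3 = 2048
  Digit '1' (value 1) x 8^2 = 64
  Digit '2' (value 2) x 8^1 = 16
  Digit '2' (value 2) x 8^0 = 2
Sum = 2130

2130


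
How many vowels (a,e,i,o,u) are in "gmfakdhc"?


Input: gmfakdhc
Checking each character:
  'g' at position 0: consonant
  'm' at position 1: consonant
  'f' at position 2: consonant
  'a' at position 3: vowel (running total: 1)
  'k' at position 4: consonant
  'd' at position 5: consonant
  'h' at position 6: consonant
  'c' at position 7: consonant
Total vowels: 1

1


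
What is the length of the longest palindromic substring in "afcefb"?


Input: "afcefb"
Checking substrings for palindromes:
  No multi-char palindromic substrings found
Longest palindromic substring: "a" with length 1

1


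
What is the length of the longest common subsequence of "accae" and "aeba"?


LCS of "accae" and "aeba"
DP table:
           a    e    b    a
      0    0    0    0    0
  a   0    1    1    1    1
  c   0    1    1    1    1
  c   0    1    1    1    1
  a   0    1    1    1    2
  e   0    1    2    2    2
LCS length = dp[5][4] = 2

2


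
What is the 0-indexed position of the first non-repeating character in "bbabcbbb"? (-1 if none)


Input: bbabcbbb
Character frequencies:
  'a': 1
  'b': 6
  'c': 1
Scanning left to right for freq == 1:
  Position 0 ('b'): freq=6, skip
  Position 1 ('b'): freq=6, skip
  Position 2 ('a'): unique! => answer = 2

2


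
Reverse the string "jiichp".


Input: jiichp
Reading characters right to left:
  Position 5: 'p'
  Position 4: 'h'
  Position 3: 'c'
  Position 2: 'i'
  Position 1: 'i'
  Position 0: 'j'
Reversed: phciij

phciij


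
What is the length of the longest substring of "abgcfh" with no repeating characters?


Input: "abgcfh"
Sliding window (track last position of each char):
  Position 0 ('a'): window [0,0] length 1 -- new best
  Position 1 ('b'): window [0,1] length 2 -- new best
  Position 2 ('g'): window [0,2] length 3 -- new best
  Position 3 ('c'): window [0,3] length 4 -- new best
  Position 4 ('f'): window [0,4] length 5 -- new best
  Position 5 ('h'): window [0,5] length 6 -- new best
Longest substring with no repeats: "abgcfh" with length 6

6


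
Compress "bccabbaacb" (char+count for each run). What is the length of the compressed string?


Input: bccabbaacb
Runs:
  'b' x 1 => "b1"
  'c' x 2 => "c2"
  'a' x 1 => "a1"
  'b' x 2 => "b2"
  'a' x 2 => "a2"
  'c' x 1 => "c1"
  'b' x 1 => "b1"
Compressed: "b1c2a1b2a2c1b1"
Compressed length: 14

14


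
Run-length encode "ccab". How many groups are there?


Input: ccab
Scanning for consecutive runs:
  Group 1: 'c' x 2 (positions 0-1)
  Group 2: 'a' x 1 (positions 2-2)
  Group 3: 'b' x 1 (positions 3-3)
Total groups: 3

3


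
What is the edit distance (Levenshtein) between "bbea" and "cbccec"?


Computing edit distance: "bbea" -> "cbccec"
DP table:
           c    b    c    c    e    c
      0    1    2    3    4    5    6
  b   1    1    1    2    3    4    5
  b   2    2    1    2    3    4    5
  e   3    3    2    2    3    3    4
  a   4    4    3    3    3    4    4
Edit distance = dp[4][6] = 4

4


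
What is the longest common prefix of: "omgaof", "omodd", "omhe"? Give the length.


Words: omgaof, omodd, omhe
  Position 0: all 'o' => match
  Position 1: all 'm' => match
  Position 2: ('g', 'o', 'h') => mismatch, stop
LCP = "om" (length 2)

2


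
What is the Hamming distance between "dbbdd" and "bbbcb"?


Comparing "dbbdd" and "bbbcb" position by position:
  Position 0: 'd' vs 'b' => differ
  Position 1: 'b' vs 'b' => same
  Position 2: 'b' vs 'b' => same
  Position 3: 'd' vs 'c' => differ
  Position 4: 'd' vs 'b' => differ
Total differences (Hamming distance): 3

3


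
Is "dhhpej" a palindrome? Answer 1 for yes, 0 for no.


Input: dhhpej
Reversed: jephhd
  Compare pos 0 ('d') with pos 5 ('j'): MISMATCH
  Compare pos 1 ('h') with pos 4 ('e'): MISMATCH
  Compare pos 2 ('h') with pos 3 ('p'): MISMATCH
Result: not a palindrome

0


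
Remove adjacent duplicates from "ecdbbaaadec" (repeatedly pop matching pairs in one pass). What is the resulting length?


Input: ecdbbaaadec
Stack-based adjacent duplicate removal:
  Read 'e': push. Stack: e
  Read 'c': push. Stack: ec
  Read 'd': push. Stack: ecd
  Read 'b': push. Stack: ecdb
  Read 'b': matches stack top 'b' => pop. Stack: ecd
  Read 'a': push. Stack: ecda
  Read 'a': matches stack top 'a' => pop. Stack: ecd
  Read 'a': push. Stack: ecda
  Read 'd': push. Stack: ecdad
  Read 'e': push. Stack: ecdade
  Read 'c': push. Stack: ecdadec
Final stack: "ecdadec" (length 7)

7


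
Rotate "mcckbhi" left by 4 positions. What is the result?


Input: "mcckbhi", rotate left by 4
First 4 characters: "mcck"
Remaining characters: "bhi"
Concatenate remaining + first: "bhi" + "mcck" = "bhimcck"

bhimcck


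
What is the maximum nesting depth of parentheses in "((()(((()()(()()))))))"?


Input: "((()(((()()(()()))))))"
Tracking depth:
  Position 0 '(': depth becomes 1
  Position 1 '(': depth becomes 2
  Position 2 '(': depth becomes 3
  Position 3 ')': depth becomes 2
  Position 4 '(': depth becomes 3
  Position 5 '(': depth becomes 4
  Position 6 '(': depth becomes 5
  Position 7 '(': depth becomes 6
  Position 8 ')': depth becomes 5
  Position 9 '(': depth becomes 6
  Position 10 ')': depth becomes 5
  Position 11 '(': depth becomes 6
  Position 12 '(': depth becomes 7
  Position 13 ')': depth becomes 6
  Position 14 '(': depth becomes 7
  Position 15 ')': depth becomes 6
  Position 16 ')': depth becomes 5
  Position 17 ')': depth becomes 4
  Position 18 ')': depth becomes 3
  Position 19 ')': depth becomes 2
  Position 20 ')': depth becomes 1
  Position 21 ')': depth becomes 0
Maximum depth reached: 7

7


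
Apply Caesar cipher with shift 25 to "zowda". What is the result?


Caesar cipher: shift "zowda" by 25
  'z' (pos 25) + 25 = pos 24 = 'y'
  'o' (pos 14) + 25 = pos 13 = 'n'
  'w' (pos 22) + 25 = pos 21 = 'v'
  'd' (pos 3) + 25 = pos 2 = 'c'
  'a' (pos 0) + 25 = pos 25 = 'z'
Result: ynvcz

ynvcz


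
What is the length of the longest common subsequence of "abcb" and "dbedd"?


LCS of "abcb" and "dbedd"
DP table:
           d    b    e    d    d
      0    0    0    0    0    0
  a   0    0    0    0    0    0
  b   0    0    1    1    1    1
  c   0    0    1    1    1    1
  b   0    0    1    1    1    1
LCS length = dp[4][5] = 1

1


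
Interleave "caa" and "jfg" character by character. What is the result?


Interleaving "caa" and "jfg":
  Position 0: 'c' from first, 'j' from second => "cj"
  Position 1: 'a' from first, 'f' from second => "af"
  Position 2: 'a' from first, 'g' from second => "ag"
Result: cjafag

cjafag


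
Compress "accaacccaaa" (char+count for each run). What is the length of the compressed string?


Input: accaacccaaa
Runs:
  'a' x 1 => "a1"
  'c' x 2 => "c2"
  'a' x 2 => "a2"
  'c' x 3 => "c3"
  'a' x 3 => "a3"
Compressed: "a1c2a2c3a3"
Compressed length: 10

10


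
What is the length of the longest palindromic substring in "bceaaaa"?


Input: "bceaaaa"
Checking substrings for palindromes:
  [3:7] "aaaa" (len 4) => palindrome
  [3:6] "aaa" (len 3) => palindrome
  [4:7] "aaa" (len 3) => palindrome
  [3:5] "aa" (len 2) => palindrome
  [4:6] "aa" (len 2) => palindrome
  [5:7] "aa" (len 2) => palindrome
Longest palindromic substring: "aaaa" with length 4

4


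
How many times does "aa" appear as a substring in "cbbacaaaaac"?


Searching for "aa" in "cbbacaaaaac"
Scanning each position:
  Position 0: "cb" => no
  Position 1: "bb" => no
  Position 2: "ba" => no
  Position 3: "ac" => no
  Position 4: "ca" => no
  Position 5: "aa" => MATCH
  Position 6: "aa" => MATCH
  Position 7: "aa" => MATCH
  Position 8: "aa" => MATCH
  Position 9: "ac" => no
Total occurrences: 4

4


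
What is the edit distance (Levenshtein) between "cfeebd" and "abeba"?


Computing edit distance: "cfeebd" -> "abeba"
DP table:
           a    b    e    b    a
      0    1    2    3    4    5
  c   1    1    2    3    4    5
  f   2    2    2    3    4    5
  e   3    3    3    2    3    4
  e   4    4    4    3    3    4
  b   5    5    4    4    3    4
  d   6    6    5    5    4    4
Edit distance = dp[6][5] = 4

4


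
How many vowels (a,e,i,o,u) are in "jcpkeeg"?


Input: jcpkeeg
Checking each character:
  'j' at position 0: consonant
  'c' at position 1: consonant
  'p' at position 2: consonant
  'k' at position 3: consonant
  'e' at position 4: vowel (running total: 1)
  'e' at position 5: vowel (running total: 2)
  'g' at position 6: consonant
Total vowels: 2

2


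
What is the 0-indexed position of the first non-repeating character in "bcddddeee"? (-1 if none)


Input: bcddddeee
Character frequencies:
  'b': 1
  'c': 1
  'd': 4
  'e': 3
Scanning left to right for freq == 1:
  Position 0 ('b'): unique! => answer = 0

0


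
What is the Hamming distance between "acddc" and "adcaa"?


Comparing "acddc" and "adcaa" position by position:
  Position 0: 'a' vs 'a' => same
  Position 1: 'c' vs 'd' => differ
  Position 2: 'd' vs 'c' => differ
  Position 3: 'd' vs 'a' => differ
  Position 4: 'c' vs 'a' => differ
Total differences (Hamming distance): 4

4


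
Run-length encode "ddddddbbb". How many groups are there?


Input: ddddddbbb
Scanning for consecutive runs:
  Group 1: 'd' x 6 (positions 0-5)
  Group 2: 'b' x 3 (positions 6-8)
Total groups: 2

2


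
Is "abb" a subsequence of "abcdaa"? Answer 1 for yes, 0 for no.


Check if "abb" is a subsequence of "abcdaa"
Greedy scan:
  Position 0 ('a'): matches sub[0] = 'a'
  Position 1 ('b'): matches sub[1] = 'b'
  Position 2 ('c'): no match needed
  Position 3 ('d'): no match needed
  Position 4 ('a'): no match needed
  Position 5 ('a'): no match needed
Only matched 2/3 characters => not a subsequence

0


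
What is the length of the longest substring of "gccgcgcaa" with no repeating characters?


Input: "gccgcgcaa"
Sliding window (track last position of each char):
  Position 0 ('g'): window [0,0] length 1 -- new best
  Position 1 ('c'): window [0,1] length 2 -- new best
  Position 2 ('c'): repeat (last at 1), move window start to 2
  Position 2 ('c'): window [2,2] length 1
  Position 3 ('g'): window [2,3] length 2
  Position 4 ('c'): repeat (last at 2), move window start to 3
  Position 4 ('c'): window [3,4] length 2
  Position 5 ('g'): repeat (last at 3), move window start to 4
  Position 5 ('g'): window [4,5] length 2
  Position 6 ('c'): repeat (last at 4), move window start to 5
  Position 6 ('c'): window [5,6] length 2
  Position 7 ('a'): window [5,7] length 3 -- new best
  Position 8 ('a'): repeat (last at 7), move window start to 8
  Position 8 ('a'): window [8,8] length 1
Longest substring with no repeats: "gca" with length 3

3


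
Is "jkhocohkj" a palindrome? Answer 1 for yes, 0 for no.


Input: jkhocohkj
Reversed: jkhocohkj
  Compare pos 0 ('j') with pos 8 ('j'): match
  Compare pos 1 ('k') with pos 7 ('k'): match
  Compare pos 2 ('h') with pos 6 ('h'): match
  Compare pos 3 ('o') with pos 5 ('o'): match
Result: palindrome

1


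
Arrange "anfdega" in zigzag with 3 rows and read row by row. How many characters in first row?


Zigzag "anfdega" into 3 rows:
Placing characters:
  'a' => row 0
  'n' => row 1
  'f' => row 2
  'd' => row 1
  'e' => row 0
  'g' => row 1
  'a' => row 2
Rows:
  Row 0: "ae"
  Row 1: "ndg"
  Row 2: "fa"
First row length: 2

2


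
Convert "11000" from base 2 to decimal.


Input: "11000" in base 2
Positional expansion:
  Digit '1' (value 1) x 2^4 = 16
  Digit '1' (value 1) x 2^3 = 8
  Digit '0' (value 0) x 2^2 = 0
  Digit '0' (value 0) x 2^1 = 0
  Digit '0' (value 0) x 2^0 = 0
Sum = 24

24


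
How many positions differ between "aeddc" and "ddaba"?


Comparing "aeddc" and "ddaba" position by position:
  Position 0: 'a' vs 'd' => DIFFER
  Position 1: 'e' vs 'd' => DIFFER
  Position 2: 'd' vs 'a' => DIFFER
  Position 3: 'd' vs 'b' => DIFFER
  Position 4: 'c' vs 'a' => DIFFER
Positions that differ: 5

5


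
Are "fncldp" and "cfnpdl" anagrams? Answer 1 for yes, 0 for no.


Strings: "fncldp", "cfnpdl"
Sorted first:  cdflnp
Sorted second: cdflnp
Sorted forms match => anagrams

1


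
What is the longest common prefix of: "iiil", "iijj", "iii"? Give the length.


Words: iiil, iijj, iii
  Position 0: all 'i' => match
  Position 1: all 'i' => match
  Position 2: ('i', 'j', 'i') => mismatch, stop
LCP = "ii" (length 2)

2


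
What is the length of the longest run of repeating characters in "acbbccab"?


Input: "acbbccab"
Scanning for longest run:
  Position 1 ('c'): new char, reset run to 1
  Position 2 ('b'): new char, reset run to 1
  Position 3 ('b'): continues run of 'b', length=2
  Position 4 ('c'): new char, reset run to 1
  Position 5 ('c'): continues run of 'c', length=2
  Position 6 ('a'): new char, reset run to 1
  Position 7 ('b'): new char, reset run to 1
Longest run: 'b' with length 2

2


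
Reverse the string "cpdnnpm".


Input: cpdnnpm
Reading characters right to left:
  Position 6: 'm'
  Position 5: 'p'
  Position 4: 'n'
  Position 3: 'n'
  Position 2: 'd'
  Position 1: 'p'
  Position 0: 'c'
Reversed: mpnndpc

mpnndpc


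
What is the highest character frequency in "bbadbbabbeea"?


Input: bbadbbabbeea
Character counts:
  'a': 3
  'b': 6
  'd': 1
  'e': 2
Maximum frequency: 6

6


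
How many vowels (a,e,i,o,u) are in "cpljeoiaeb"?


Input: cpljeoiaeb
Checking each character:
  'c' at position 0: consonant
  'p' at position 1: consonant
  'l' at position 2: consonant
  'j' at position 3: consonant
  'e' at position 4: vowel (running total: 1)
  'o' at position 5: vowel (running total: 2)
  'i' at position 6: vowel (running total: 3)
  'a' at position 7: vowel (running total: 4)
  'e' at position 8: vowel (running total: 5)
  'b' at position 9: consonant
Total vowels: 5

5


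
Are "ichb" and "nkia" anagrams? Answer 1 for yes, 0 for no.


Strings: "ichb", "nkia"
Sorted first:  bchi
Sorted second: aikn
Differ at position 0: 'b' vs 'a' => not anagrams

0


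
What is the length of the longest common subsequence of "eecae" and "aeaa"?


LCS of "eecae" and "aeaa"
DP table:
           a    e    a    a
      0    0    0    0    0
  e   0    0    1    1    1
  e   0    0    1    1    1
  c   0    0    1    1    1
  a   0    1    1    2    2
  e   0    1    2    2    2
LCS length = dp[5][4] = 2

2


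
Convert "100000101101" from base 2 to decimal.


Input: "100000101101" in base 2
Positional expansion:
  Digit '1' (value 1) x 2^11 = 2048
  Digit '0' (value 0) x 2^10 = 0
  Digit '0' (value 0) x 2^9 = 0
  Digit '0' (value 0) x 2^8 = 0
  Digit '0' (value 0) x 2^7 = 0
  Digit '0' (value 0) x 2^6 = 0
  Digit '1' (value 1) x 2^5 = 32
  Digit '0' (value 0) x 2^4 = 0
  Digit '1' (value 1) x 2^3 = 8
  Digit '1' (value 1) x 2^2 = 4
  Digit '0' (value 0) x 2^1 = 0
  Digit '1' (value 1) x 2^0 = 1
Sum = 2093

2093


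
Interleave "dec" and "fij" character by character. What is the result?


Interleaving "dec" and "fij":
  Position 0: 'd' from first, 'f' from second => "df"
  Position 1: 'e' from first, 'i' from second => "ei"
  Position 2: 'c' from first, 'j' from second => "cj"
Result: dfeicj

dfeicj


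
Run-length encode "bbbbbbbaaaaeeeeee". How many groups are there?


Input: bbbbbbbaaaaeeeeee
Scanning for consecutive runs:
  Group 1: 'b' x 7 (positions 0-6)
  Group 2: 'a' x 4 (positions 7-10)
  Group 3: 'e' x 6 (positions 11-16)
Total groups: 3

3


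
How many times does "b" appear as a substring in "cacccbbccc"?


Searching for "b" in "cacccbbccc"
Scanning each position:
  Position 0: "c" => no
  Position 1: "a" => no
  Position 2: "c" => no
  Position 3: "c" => no
  Position 4: "c" => no
  Position 5: "b" => MATCH
  Position 6: "b" => MATCH
  Position 7: "c" => no
  Position 8: "c" => no
  Position 9: "c" => no
Total occurrences: 2

2


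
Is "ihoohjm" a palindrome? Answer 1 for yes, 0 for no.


Input: ihoohjm
Reversed: mjhoohi
  Compare pos 0 ('i') with pos 6 ('m'): MISMATCH
  Compare pos 1 ('h') with pos 5 ('j'): MISMATCH
  Compare pos 2 ('o') with pos 4 ('h'): MISMATCH
Result: not a palindrome

0


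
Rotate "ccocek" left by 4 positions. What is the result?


Input: "ccocek", rotate left by 4
First 4 characters: "ccoc"
Remaining characters: "ek"
Concatenate remaining + first: "ek" + "ccoc" = "ekccoc"

ekccoc


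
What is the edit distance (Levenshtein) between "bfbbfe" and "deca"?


Computing edit distance: "bfbbfe" -> "deca"
DP table:
           d    e    c    a
      0    1    2    3    4
  b   1    1    2    3    4
  f   2    2    2    3    4
  b   3    3    3    3    4
  b   4    4    4    4    4
  f   5    5    5    5    5
  e   6    6    5    6    6
Edit distance = dp[6][4] = 6

6


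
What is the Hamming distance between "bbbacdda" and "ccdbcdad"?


Comparing "bbbacdda" and "ccdbcdad" position by position:
  Position 0: 'b' vs 'c' => differ
  Position 1: 'b' vs 'c' => differ
  Position 2: 'b' vs 'd' => differ
  Position 3: 'a' vs 'b' => differ
  Position 4: 'c' vs 'c' => same
  Position 5: 'd' vs 'd' => same
  Position 6: 'd' vs 'a' => differ
  Position 7: 'a' vs 'd' => differ
Total differences (Hamming distance): 6

6


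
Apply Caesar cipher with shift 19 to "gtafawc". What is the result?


Caesar cipher: shift "gtafawc" by 19
  'g' (pos 6) + 19 = pos 25 = 'z'
  't' (pos 19) + 19 = pos 12 = 'm'
  'a' (pos 0) + 19 = pos 19 = 't'
  'f' (pos 5) + 19 = pos 24 = 'y'
  'a' (pos 0) + 19 = pos 19 = 't'
  'w' (pos 22) + 19 = pos 15 = 'p'
  'c' (pos 2) + 19 = pos 21 = 'v'
Result: zmtytpv

zmtytpv


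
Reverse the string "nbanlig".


Input: nbanlig
Reading characters right to left:
  Position 6: 'g'
  Position 5: 'i'
  Position 4: 'l'
  Position 3: 'n'
  Position 2: 'a'
  Position 1: 'b'
  Position 0: 'n'
Reversed: gilnabn

gilnabn


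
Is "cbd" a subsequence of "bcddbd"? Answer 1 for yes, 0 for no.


Check if "cbd" is a subsequence of "bcddbd"
Greedy scan:
  Position 0 ('b'): no match needed
  Position 1 ('c'): matches sub[0] = 'c'
  Position 2 ('d'): no match needed
  Position 3 ('d'): no match needed
  Position 4 ('b'): matches sub[1] = 'b'
  Position 5 ('d'): matches sub[2] = 'd'
All 3 characters matched => is a subsequence

1


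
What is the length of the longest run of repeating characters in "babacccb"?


Input: "babacccb"
Scanning for longest run:
  Position 1 ('a'): new char, reset run to 1
  Position 2 ('b'): new char, reset run to 1
  Position 3 ('a'): new char, reset run to 1
  Position 4 ('c'): new char, reset run to 1
  Position 5 ('c'): continues run of 'c', length=2
  Position 6 ('c'): continues run of 'c', length=3
  Position 7 ('b'): new char, reset run to 1
Longest run: 'c' with length 3

3


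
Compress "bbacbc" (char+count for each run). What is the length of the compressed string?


Input: bbacbc
Runs:
  'b' x 2 => "b2"
  'a' x 1 => "a1"
  'c' x 1 => "c1"
  'b' x 1 => "b1"
  'c' x 1 => "c1"
Compressed: "b2a1c1b1c1"
Compressed length: 10

10


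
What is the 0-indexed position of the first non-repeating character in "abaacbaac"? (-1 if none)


Input: abaacbaac
Character frequencies:
  'a': 5
  'b': 2
  'c': 2
Scanning left to right for freq == 1:
  Position 0 ('a'): freq=5, skip
  Position 1 ('b'): freq=2, skip
  Position 2 ('a'): freq=5, skip
  Position 3 ('a'): freq=5, skip
  Position 4 ('c'): freq=2, skip
  Position 5 ('b'): freq=2, skip
  Position 6 ('a'): freq=5, skip
  Position 7 ('a'): freq=5, skip
  Position 8 ('c'): freq=2, skip
  No unique character found => answer = -1

-1


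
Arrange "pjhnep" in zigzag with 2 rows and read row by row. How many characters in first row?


Zigzag "pjhnep" into 2 rows:
Placing characters:
  'p' => row 0
  'j' => row 1
  'h' => row 0
  'n' => row 1
  'e' => row 0
  'p' => row 1
Rows:
  Row 0: "phe"
  Row 1: "jnp"
First row length: 3

3


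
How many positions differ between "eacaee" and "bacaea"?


Comparing "eacaee" and "bacaea" position by position:
  Position 0: 'e' vs 'b' => DIFFER
  Position 1: 'a' vs 'a' => same
  Position 2: 'c' vs 'c' => same
  Position 3: 'a' vs 'a' => same
  Position 4: 'e' vs 'e' => same
  Position 5: 'e' vs 'a' => DIFFER
Positions that differ: 2

2


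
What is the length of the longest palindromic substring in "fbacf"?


Input: "fbacf"
Checking substrings for palindromes:
  No multi-char palindromic substrings found
Longest palindromic substring: "f" with length 1

1


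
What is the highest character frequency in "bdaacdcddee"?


Input: bdaacdcddee
Character counts:
  'a': 2
  'b': 1
  'c': 2
  'd': 4
  'e': 2
Maximum frequency: 4

4


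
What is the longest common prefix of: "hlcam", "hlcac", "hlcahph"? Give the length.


Words: hlcam, hlcac, hlcahph
  Position 0: all 'h' => match
  Position 1: all 'l' => match
  Position 2: all 'c' => match
  Position 3: all 'a' => match
  Position 4: ('m', 'c', 'h') => mismatch, stop
LCP = "hlca" (length 4)

4


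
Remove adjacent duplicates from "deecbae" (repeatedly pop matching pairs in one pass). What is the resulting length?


Input: deecbae
Stack-based adjacent duplicate removal:
  Read 'd': push. Stack: d
  Read 'e': push. Stack: de
  Read 'e': matches stack top 'e' => pop. Stack: d
  Read 'c': push. Stack: dc
  Read 'b': push. Stack: dcb
  Read 'a': push. Stack: dcba
  Read 'e': push. Stack: dcbae
Final stack: "dcbae" (length 5)

5


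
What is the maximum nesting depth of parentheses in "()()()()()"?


Input: "()()()()()"
Tracking depth:
  Position 0 '(': depth becomes 1
  Position 1 ')': depth becomes 0
  Position 2 '(': depth becomes 1
  Position 3 ')': depth becomes 0
  Position 4 '(': depth becomes 1
  Position 5 ')': depth becomes 0
  Position 6 '(': depth becomes 1
  Position 7 ')': depth becomes 0
  Position 8 '(': depth becomes 1
  Position 9 ')': depth becomes 0
Maximum depth reached: 1

1


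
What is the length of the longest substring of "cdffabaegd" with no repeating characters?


Input: "cdffabaegd"
Sliding window (track last position of each char):
  Position 0 ('c'): window [0,0] length 1 -- new best
  Position 1 ('d'): window [0,1] length 2 -- new best
  Position 2 ('f'): window [0,2] length 3 -- new best
  Position 3 ('f'): repeat (last at 2), move window start to 3
  Position 3 ('f'): window [3,3] length 1
  Position 4 ('a'): window [3,4] length 2
  Position 5 ('b'): window [3,5] length 3
  Position 6 ('a'): repeat (last at 4), move window start to 5
  Position 6 ('a'): window [5,6] length 2
  Position 7 ('e'): window [5,7] length 3
  Position 8 ('g'): window [5,8] length 4 -- new best
  Position 9 ('d'): window [5,9] length 5 -- new best
Longest substring with no repeats: "baegd" with length 5

5


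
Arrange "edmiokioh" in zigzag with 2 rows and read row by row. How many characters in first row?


Zigzag "edmiokioh" into 2 rows:
Placing characters:
  'e' => row 0
  'd' => row 1
  'm' => row 0
  'i' => row 1
  'o' => row 0
  'k' => row 1
  'i' => row 0
  'o' => row 1
  'h' => row 0
Rows:
  Row 0: "emoih"
  Row 1: "diko"
First row length: 5

5


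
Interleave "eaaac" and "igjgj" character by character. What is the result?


Interleaving "eaaac" and "igjgj":
  Position 0: 'e' from first, 'i' from second => "ei"
  Position 1: 'a' from first, 'g' from second => "ag"
  Position 2: 'a' from first, 'j' from second => "aj"
  Position 3: 'a' from first, 'g' from second => "ag"
  Position 4: 'c' from first, 'j' from second => "cj"
Result: eiagajagcj

eiagajagcj


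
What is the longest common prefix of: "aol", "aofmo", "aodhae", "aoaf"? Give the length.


Words: aol, aofmo, aodhae, aoaf
  Position 0: all 'a' => match
  Position 1: all 'o' => match
  Position 2: ('l', 'f', 'd', 'a') => mismatch, stop
LCP = "ao" (length 2)

2


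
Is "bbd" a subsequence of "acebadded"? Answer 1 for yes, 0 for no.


Check if "bbd" is a subsequence of "acebadded"
Greedy scan:
  Position 0 ('a'): no match needed
  Position 1 ('c'): no match needed
  Position 2 ('e'): no match needed
  Position 3 ('b'): matches sub[0] = 'b'
  Position 4 ('a'): no match needed
  Position 5 ('d'): no match needed
  Position 6 ('d'): no match needed
  Position 7 ('e'): no match needed
  Position 8 ('d'): no match needed
Only matched 1/3 characters => not a subsequence

0


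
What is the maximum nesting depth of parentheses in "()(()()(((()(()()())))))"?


Input: "()(()()(((()(()()())))))"
Tracking depth:
  Position 0 '(': depth becomes 1
  Position 1 ')': depth becomes 0
  Position 2 '(': depth becomes 1
  Position 3 '(': depth becomes 2
  Position 4 ')': depth becomes 1
  Position 5 '(': depth becomes 2
  Position 6 ')': depth becomes 1
  Position 7 '(': depth becomes 2
  Position 8 '(': depth becomes 3
  Position 9 '(': depth becomes 4
  Position 10 '(': depth becomes 5
  Position 11 ')': depth becomes 4
  Position 12 '(': depth becomes 5
  Position 13 '(': depth becomes 6
  Position 14 ')': depth becomes 5
  Position 15 '(': depth becomes 6
  Position 16 ')': depth becomes 5
  Position 17 '(': depth becomes 6
  Position 18 ')': depth becomes 5
  Position 19 ')': depth becomes 4
  Position 20 ')': depth becomes 3
  Position 21 ')': depth becomes 2
  Position 22 ')': depth becomes 1
  Position 23 ')': depth becomes 0
Maximum depth reached: 6

6


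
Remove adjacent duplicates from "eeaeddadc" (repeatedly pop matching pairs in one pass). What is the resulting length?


Input: eeaeddadc
Stack-based adjacent duplicate removal:
  Read 'e': push. Stack: e
  Read 'e': matches stack top 'e' => pop. Stack: (empty)
  Read 'a': push. Stack: a
  Read 'e': push. Stack: ae
  Read 'd': push. Stack: aed
  Read 'd': matches stack top 'd' => pop. Stack: ae
  Read 'a': push. Stack: aea
  Read 'd': push. Stack: aead
  Read 'c': push. Stack: aeadc
Final stack: "aeadc" (length 5)

5
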